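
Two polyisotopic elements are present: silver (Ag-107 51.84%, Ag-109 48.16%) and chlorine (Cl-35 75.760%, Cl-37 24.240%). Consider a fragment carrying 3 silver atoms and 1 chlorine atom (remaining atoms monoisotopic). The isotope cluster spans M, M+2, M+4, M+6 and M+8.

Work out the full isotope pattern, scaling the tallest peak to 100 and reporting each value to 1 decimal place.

28.7 : 89.3 : 100.0 : 46.8 : 7.4

Silver pattern (n=3): 0.13931407 : 0.38827347 : 0.36071085 : 0.11170161
Chlorine pattern (n=1): 0.7576 : 0.2424
Convolve the two distributions (both contribute in 2-u steps):
  M: 0.13931407×0.7576 = 0.105544
  M+2: 0.13931407×0.2424 + 0.38827347×0.7576 = 0.327926
  M+4: 0.38827347×0.2424 + 0.36071085×0.7576 = 0.367392
  M+6: 0.36071085×0.2424 + 0.11170161×0.7576 = 0.172061
  M+8: 0.11170161×0.2424 = 0.027076
Scale to base peak (0.367392) = 100: 28.7 : 89.3 : 100.0 : 46.8 : 7.4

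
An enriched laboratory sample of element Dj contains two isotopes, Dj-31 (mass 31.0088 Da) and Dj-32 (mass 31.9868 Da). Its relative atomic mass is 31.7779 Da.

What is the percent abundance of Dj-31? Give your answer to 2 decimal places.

21.36%

With x = fraction of Dj-31 (so Dj-32 is 1 − x):
31.0088·x + 31.9868·(1 − x) = 31.7779
(31.0088 − 31.9868)·x = 31.7779 − 31.9868
x = -0.2089 / -0.9780 = 0.21360 → 21.36% Dj-31, 78.64% Dj-32.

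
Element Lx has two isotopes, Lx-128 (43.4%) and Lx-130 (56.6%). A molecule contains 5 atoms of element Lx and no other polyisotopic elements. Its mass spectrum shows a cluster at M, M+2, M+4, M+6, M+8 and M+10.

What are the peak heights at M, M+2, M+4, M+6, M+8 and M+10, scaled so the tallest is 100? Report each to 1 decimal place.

Expanding (0.434 + 0.566)^5:
P(M) = 0.434^5 = 0.015397
P(M+2) = 5 × 0.434^4 × 0.566^1 = 0.100403
P(M+4) = 10 × 0.434^3 × 0.566^2 = 0.261880
P(M+6) = 10 × 0.434^2 × 0.566^3 = 0.341530
P(M+8) = 5 × 0.434^1 × 0.566^4 = 0.222703
P(M+10) = 0.566^5 = 0.058087
The M+6 peak is largest (0.341530); scaling to 100 gives 4.5 : 29.4 : 76.7 : 100.0 : 65.2 : 17.0.

4.5 : 29.4 : 76.7 : 100.0 : 65.2 : 17.0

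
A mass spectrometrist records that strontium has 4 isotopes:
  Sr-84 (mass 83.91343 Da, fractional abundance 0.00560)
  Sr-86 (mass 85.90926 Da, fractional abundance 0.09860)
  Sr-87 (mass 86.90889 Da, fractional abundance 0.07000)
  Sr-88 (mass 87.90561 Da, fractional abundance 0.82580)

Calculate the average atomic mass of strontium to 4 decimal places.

The abundance-weighted mean is 0.00560 × 83.91343 + 0.09860 × 85.90926 + 0.07000 × 86.90889 + 0.82580 × 87.90561
= 0.469915 + 8.470653 + 6.083622 + 72.592453 = 87.616643 Da

87.6166 Da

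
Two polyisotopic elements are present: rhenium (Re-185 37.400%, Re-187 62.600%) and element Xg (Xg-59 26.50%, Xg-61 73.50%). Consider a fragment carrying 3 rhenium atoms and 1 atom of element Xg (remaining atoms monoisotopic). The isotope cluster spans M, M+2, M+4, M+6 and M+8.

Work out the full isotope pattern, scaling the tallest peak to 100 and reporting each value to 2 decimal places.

3.57 : 27.84 : 79.76 : 100.00 : 46.45

Rhenium pattern (n=3): 0.05231362 : 0.26268713 : 0.43968487 : 0.24531438
Element Xg pattern (n=1): 0.2650 : 0.7350
Convolve the two distributions (both contribute in 2-u steps):
  M: 0.05231362×0.2650 = 0.013863
  M+2: 0.05231362×0.7350 + 0.26268713×0.2650 = 0.108063
  M+4: 0.26268713×0.7350 + 0.43968487×0.2650 = 0.309592
  M+6: 0.43968487×0.7350 + 0.24531438×0.2650 = 0.388177
  M+8: 0.24531438×0.7350 = 0.180306
Scale to base peak (0.388177) = 100: 3.57 : 27.84 : 79.76 : 100.00 : 46.45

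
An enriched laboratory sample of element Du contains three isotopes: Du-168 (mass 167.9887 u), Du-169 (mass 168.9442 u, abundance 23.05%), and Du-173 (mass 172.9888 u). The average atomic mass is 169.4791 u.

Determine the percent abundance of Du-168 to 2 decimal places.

Let x and y be the fractions of Du-168 and Du-173. Then x + y = 1 − 0.2305 = 0.7695 and 167.9887x + 172.9888y = 169.4791 − 0.2305×168.9442 = 130.5374619.
Substituting: 167.9887x + 172.9888(0.7695 − x) = 130.5374619
(167.9887 − 172.9888)x = -2.5774197  ⇒  x = 0.51547, y = 0.25403
Du-168: 51.55%, Du-173: 25.40%.

51.55%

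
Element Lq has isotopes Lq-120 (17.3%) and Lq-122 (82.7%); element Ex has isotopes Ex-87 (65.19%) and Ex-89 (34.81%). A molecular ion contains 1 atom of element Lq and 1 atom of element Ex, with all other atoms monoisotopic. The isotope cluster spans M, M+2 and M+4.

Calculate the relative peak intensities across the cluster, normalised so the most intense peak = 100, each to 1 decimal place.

18.8 : 100.0 : 48.0

Element Lq pattern (n=1): 0.1730 : 0.8270
Element Ex pattern (n=1): 0.6519 : 0.3481
Convolve the two distributions (both contribute in 2-u steps):
  M: 0.1730×0.6519 = 0.112779
  M+2: 0.1730×0.3481 + 0.8270×0.6519 = 0.599343
  M+4: 0.8270×0.3481 = 0.287879
Scale to base peak (0.599343) = 100: 18.8 : 100.0 : 48.0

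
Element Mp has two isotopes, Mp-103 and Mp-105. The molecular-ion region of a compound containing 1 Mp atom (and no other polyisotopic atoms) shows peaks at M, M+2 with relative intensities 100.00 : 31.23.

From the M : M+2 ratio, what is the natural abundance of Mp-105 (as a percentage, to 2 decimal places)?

23.80%

Write p for the Mp-103 fraction. I(M+2)/I(M) = [C(1,1)·p^0·(1−p)] / p^1 = 1·(1−p)/p = 31.23/100.00 = 0.3123
(1−p)/p = 0.3123/1 = 0.3123  ⇒  p = 1/(1 + 0.3123) = 0.7620
Mp-103: 76.20%, Mp-105: 23.80%.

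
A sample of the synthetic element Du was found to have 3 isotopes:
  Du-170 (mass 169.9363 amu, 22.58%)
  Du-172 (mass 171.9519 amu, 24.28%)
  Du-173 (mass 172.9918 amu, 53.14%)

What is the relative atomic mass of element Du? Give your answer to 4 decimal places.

Weight each isotope mass by its fractional abundance: 0.2258 × 169.9363 + 0.2428 × 171.9519 + 0.5314 × 172.9918
= 38.37162 + 41.74992 + 91.92784 = 172.04938 amu

172.0494 amu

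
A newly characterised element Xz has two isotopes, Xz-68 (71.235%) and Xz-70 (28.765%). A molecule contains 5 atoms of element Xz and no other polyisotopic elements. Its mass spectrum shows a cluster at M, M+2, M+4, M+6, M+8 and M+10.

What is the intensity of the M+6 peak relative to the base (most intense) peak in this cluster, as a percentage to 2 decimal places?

Term probabilities: M 0.1834, M+2 0.3703, M+4 0.2991, M+6 0.1208, M+8 0.0244, M+10 0.0020. Base peak = M+2.
P(M+2) = C(5,1) × 0.71235^4 × 0.28765^1 = 5 × 0.25749791 × 0.28765 = 0.370346 (base)
P(M+6) = C(5,3) × 0.71235^2 × 0.28765^3 = 10 × 0.50744252 × 0.02380089 = 0.120776
Relative intensity = 0.120776 / 0.370346 × 100 = 32.61

32.61%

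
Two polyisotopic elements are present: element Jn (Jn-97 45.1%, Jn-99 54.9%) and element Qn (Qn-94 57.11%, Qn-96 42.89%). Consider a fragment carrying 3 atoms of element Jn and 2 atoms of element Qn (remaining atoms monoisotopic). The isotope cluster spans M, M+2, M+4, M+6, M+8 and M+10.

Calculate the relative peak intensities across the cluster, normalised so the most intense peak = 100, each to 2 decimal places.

9.49 : 48.90 : 99.56 : 100.00 : 49.49 : 9.65

Element Jn pattern (n=3): 0.09173385 : 0.33500145 : 0.40779555 : 0.16546915
Element Qn pattern (n=2): 0.32615521 : 0.48988958 : 0.18395521
Convolve the two distributions (both contribute in 2-u steps):
  M: 0.09173385×0.32615521 = 0.029919
  M+2: 0.09173385×0.48988958 + 0.33500145×0.32615521 = 0.154202
  M+4: 0.09173385×0.18395521 + 0.33500145×0.48988958 + 0.40779555×0.32615521 = 0.313993
  M+6: 0.33500145×0.18395521 + 0.40779555×0.48988958 + 0.16546915×0.32615521 = 0.315369
  M+8: 0.40779555×0.18395521 + 0.16546915×0.48988958 = 0.156078
  M+10: 0.16546915×0.18395521 = 0.030439
Scale to base peak (0.315369) = 100: 9.49 : 48.90 : 99.56 : 100.00 : 49.49 : 9.65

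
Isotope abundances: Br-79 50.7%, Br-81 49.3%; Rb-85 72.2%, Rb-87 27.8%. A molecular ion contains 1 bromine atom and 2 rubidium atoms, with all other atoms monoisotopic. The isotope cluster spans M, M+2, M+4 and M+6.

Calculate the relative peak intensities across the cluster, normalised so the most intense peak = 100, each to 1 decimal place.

Bromine pattern (n=1): 0.5070 : 0.4930
Rubidium pattern (n=2): 0.521284 : 0.401432 : 0.077284
Convolve the two distributions (both contribute in 2-u steps):
  M: 0.5070×0.521284 = 0.264291
  M+2: 0.5070×0.401432 + 0.4930×0.521284 = 0.460519
  M+4: 0.5070×0.077284 + 0.4930×0.401432 = 0.237089
  M+6: 0.4930×0.077284 = 0.038101
Scale to base peak (0.460519) = 100: 57.4 : 100.0 : 51.5 : 8.3

57.4 : 100.0 : 51.5 : 8.3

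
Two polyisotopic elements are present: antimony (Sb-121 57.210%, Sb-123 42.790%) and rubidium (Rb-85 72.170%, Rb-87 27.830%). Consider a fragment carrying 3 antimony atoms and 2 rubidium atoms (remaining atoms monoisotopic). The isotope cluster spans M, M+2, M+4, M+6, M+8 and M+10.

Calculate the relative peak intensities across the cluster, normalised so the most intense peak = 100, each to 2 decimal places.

28.11 : 84.75 : 100.00 : 57.52 : 16.09 : 1.75

Antimony pattern (n=3): 0.18724742 : 0.42015297 : 0.3142518 : 0.07834781
Rubidium pattern (n=2): 0.52085089 : 0.40169822 : 0.07745089
Convolve the two distributions (both contribute in 2-u steps):
  M: 0.18724742×0.52085089 = 0.097528
  M+2: 0.18724742×0.40169822 + 0.42015297×0.52085089 = 0.294054
  M+4: 0.18724742×0.07745089 + 0.42015297×0.40169822 + 0.3142518×0.52085089 = 0.346956
  M+6: 0.42015297×0.07745089 + 0.3142518×0.40169822 + 0.07834781×0.52085089 = 0.199583
  M+8: 0.3142518×0.07745089 + 0.07834781×0.40169822 = 0.055811
  M+10: 0.07834781×0.07745089 = 0.006068
Scale to base peak (0.346956) = 100: 28.11 : 84.75 : 100.00 : 57.52 : 16.09 : 1.75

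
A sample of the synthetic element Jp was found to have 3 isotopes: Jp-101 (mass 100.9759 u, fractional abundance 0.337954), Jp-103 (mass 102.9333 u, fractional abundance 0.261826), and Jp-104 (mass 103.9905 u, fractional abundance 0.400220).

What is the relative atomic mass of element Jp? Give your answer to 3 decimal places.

Weight each isotope mass by its fractional abundance: 0.337954 × 100.9759 + 0.261826 × 102.9333 + 0.400220 × 103.9905
= 34.12521 + 26.95061 + 41.61908 = 102.69490 u

102.695 u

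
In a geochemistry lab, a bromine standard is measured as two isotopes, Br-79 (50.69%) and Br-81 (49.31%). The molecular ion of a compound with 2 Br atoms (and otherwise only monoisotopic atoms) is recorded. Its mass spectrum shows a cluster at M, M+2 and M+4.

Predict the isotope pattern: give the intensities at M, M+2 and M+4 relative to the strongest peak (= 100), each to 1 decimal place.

51.4 : 100.0 : 48.6

The 2 Br atoms are independent, so intensities follow the terms of (0.5069 + 0.4931)^2.
P(M) = 0.5069^2 = 0.256948
P(M+2) = 2 × 0.5069^1 × 0.4931^1 = 0.499905
P(M+4) = 0.4931^2 = 0.243148
The M+2 peak is largest (0.499905); scaling to 100 gives 51.4 : 100.0 : 48.6.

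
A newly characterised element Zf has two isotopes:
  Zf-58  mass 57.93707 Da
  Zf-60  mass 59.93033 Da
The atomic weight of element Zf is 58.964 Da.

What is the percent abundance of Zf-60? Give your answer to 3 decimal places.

51.520%

Writing the weighted mean with unknown fraction x of Zf-58:
57.93707·x + 59.93033·(1 − x) = 58.964
(57.93707 − 59.93033)·x = 58.964 − 59.93033
x = -0.96633 / -1.99326 = 0.48480 → 48.480% Zf-58, 51.520% Zf-60.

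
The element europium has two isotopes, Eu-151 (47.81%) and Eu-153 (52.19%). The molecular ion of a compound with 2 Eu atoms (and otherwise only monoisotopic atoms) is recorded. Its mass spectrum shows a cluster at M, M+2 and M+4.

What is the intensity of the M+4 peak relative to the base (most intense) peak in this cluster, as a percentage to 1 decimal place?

54.6%

(0.4781 + 0.5219)^2 gives M 0.2286, M+2 0.4990, M+4 0.2724; the largest is M+2.
P(M+2) = C(2,1) × 0.4781^1 × 0.5219^1 = 2 × 0.4781 × 0.5219 = 0.499041 (base)
P(M+4) = C(2,2) × 0.4781^0 × 0.5219^2 = 1 × 1.0000 × 0.27237961 = 0.272380
Relative intensity = 0.272380 / 0.499041 × 100 = 54.6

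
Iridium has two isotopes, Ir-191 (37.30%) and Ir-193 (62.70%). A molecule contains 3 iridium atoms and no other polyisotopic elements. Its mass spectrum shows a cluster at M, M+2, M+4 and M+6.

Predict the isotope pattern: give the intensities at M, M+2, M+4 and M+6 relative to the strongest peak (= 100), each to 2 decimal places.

Expanding (0.3730 + 0.6270)^3:
P(M) = 0.3730^3 = 0.051895
P(M+2) = 3 × 0.3730^2 × 0.6270^1 = 0.261702
P(M+4) = 3 × 0.3730^1 × 0.6270^2 = 0.439911
P(M+6) = 0.6270^3 = 0.246492
The M+4 peak is largest (0.439911); scaling to 100 gives 11.80 : 59.49 : 100.00 : 56.03.

11.80 : 59.49 : 100.00 : 56.03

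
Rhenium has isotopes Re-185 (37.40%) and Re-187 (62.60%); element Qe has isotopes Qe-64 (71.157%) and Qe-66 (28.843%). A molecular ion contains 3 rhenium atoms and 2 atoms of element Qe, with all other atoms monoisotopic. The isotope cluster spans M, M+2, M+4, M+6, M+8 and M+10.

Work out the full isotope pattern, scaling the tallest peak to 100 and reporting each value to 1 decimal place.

7.9 : 46.1 : 100.0 : 97.5 : 41.0 : 6.1

Rhenium pattern (n=3): 0.05231362 : 0.26268713 : 0.43968487 : 0.24531438
Element Qe pattern (n=2): 0.50633186 : 0.41047627 : 0.08319186
Convolve the two distributions (both contribute in 2-u steps):
  M: 0.05231362×0.50633186 = 0.026488
  M+2: 0.05231362×0.41047627 + 0.26268713×0.50633186 = 0.154480
  M+4: 0.05231362×0.08319186 + 0.26268713×0.41047627 + 0.43968487×0.50633186 = 0.334805
  M+6: 0.26268713×0.08319186 + 0.43968487×0.41047627 + 0.24531438×0.50633186 = 0.326544
  M+8: 0.43968487×0.08319186 + 0.24531438×0.41047627 = 0.137274
  M+10: 0.24531438×0.08319186 = 0.020408
Scale to base peak (0.334805) = 100: 7.9 : 46.1 : 100.0 : 97.5 : 41.0 : 6.1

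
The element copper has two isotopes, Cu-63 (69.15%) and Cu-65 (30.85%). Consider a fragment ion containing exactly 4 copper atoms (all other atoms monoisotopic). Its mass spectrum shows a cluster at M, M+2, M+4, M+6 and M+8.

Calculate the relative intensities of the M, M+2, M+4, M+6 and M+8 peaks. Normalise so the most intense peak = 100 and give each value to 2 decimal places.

56.04 : 100.00 : 66.92 : 19.90 : 2.22

Each Cu atom is independently Cu-63 (p = 0.6915) or Cu-65 (q = 0.3085); the cluster is the binomial expansion (p + q)^4.
P(M) = 0.6915^4 = 0.228649
P(M+2) = 4 × 0.6915^3 × 0.3085^1 = 0.408030
P(M+4) = 6 × 0.6915^2 × 0.3085^2 = 0.273052
P(M+6) = 4 × 0.6915^1 × 0.3085^3 = 0.081212
P(M+8) = 0.3085^4 = 0.009058
The M+2 peak is largest (0.408030); scaling to 100 gives 56.04 : 100.00 : 66.92 : 19.90 : 2.22.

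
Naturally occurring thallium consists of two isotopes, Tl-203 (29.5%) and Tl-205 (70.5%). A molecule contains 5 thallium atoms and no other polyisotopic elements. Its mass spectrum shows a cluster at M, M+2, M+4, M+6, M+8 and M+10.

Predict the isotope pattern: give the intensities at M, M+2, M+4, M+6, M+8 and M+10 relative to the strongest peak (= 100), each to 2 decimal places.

0.61 : 7.33 : 35.02 : 83.69 : 100.00 : 47.80

Expanding (0.295 + 0.705)^5:
P(M) = 0.295^5 = 0.002234
P(M+2) = 5 × 0.295^4 × 0.705^1 = 0.026696
P(M+4) = 10 × 0.295^3 × 0.705^2 = 0.127598
P(M+6) = 10 × 0.295^2 × 0.705^3 = 0.304938
P(M+8) = 5 × 0.295^1 × 0.705^4 = 0.364375
P(M+10) = 0.705^5 = 0.174159
The M+8 peak is largest (0.364375); scaling to 100 gives 0.61 : 7.33 : 35.02 : 83.69 : 100.00 : 47.80.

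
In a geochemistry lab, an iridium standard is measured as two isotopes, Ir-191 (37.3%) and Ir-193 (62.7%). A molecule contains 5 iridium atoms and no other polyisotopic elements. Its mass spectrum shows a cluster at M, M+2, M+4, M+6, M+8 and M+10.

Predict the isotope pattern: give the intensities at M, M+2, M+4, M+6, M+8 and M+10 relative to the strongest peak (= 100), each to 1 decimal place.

2.1 : 17.7 : 59.5 : 100.0 : 84.0 : 28.3

Each Ir atom is independently Ir-191 (p = 0.373) or Ir-193 (q = 0.627); the cluster is the binomial expansion (p + q)^5.
P(M) = 0.373^5 = 0.007220
P(M+2) = 5 × 0.373^4 × 0.627^1 = 0.060684
P(M+4) = 10 × 0.373^3 × 0.627^2 = 0.204015
P(M+6) = 10 × 0.373^2 × 0.627^3 = 0.342942
P(M+8) = 5 × 0.373^1 × 0.627^4 = 0.288237
P(M+10) = 0.627^5 = 0.096903
The M+6 peak is largest (0.342942); scaling to 100 gives 2.1 : 17.7 : 59.5 : 100.0 : 84.0 : 28.3.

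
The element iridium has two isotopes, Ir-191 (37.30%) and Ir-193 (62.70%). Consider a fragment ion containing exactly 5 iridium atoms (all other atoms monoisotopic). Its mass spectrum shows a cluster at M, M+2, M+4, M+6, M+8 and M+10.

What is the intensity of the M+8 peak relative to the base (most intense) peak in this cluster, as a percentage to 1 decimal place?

Term probabilities: M 0.0072, M+2 0.0607, M+4 0.2040, M+6 0.3429, M+8 0.2882, M+10 0.0969. Base peak = M+6.
P(M+6) = C(5,3) × 0.3730^2 × 0.6270^3 = 10 × 0.139129 × 0.24649188 = 0.342942 (base)
P(M+8) = C(5,4) × 0.3730^1 × 0.6270^4 = 5 × 0.3730 × 0.15455041 = 0.288237
Relative intensity = 0.288237 / 0.342942 × 100 = 84.0

84.0%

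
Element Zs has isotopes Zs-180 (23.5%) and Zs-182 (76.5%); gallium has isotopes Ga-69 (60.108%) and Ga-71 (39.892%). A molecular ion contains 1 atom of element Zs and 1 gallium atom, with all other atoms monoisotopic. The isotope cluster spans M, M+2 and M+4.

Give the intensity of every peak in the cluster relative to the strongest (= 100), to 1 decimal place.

Element Zs pattern (n=1): 0.2350 : 0.7650
Gallium pattern (n=1): 0.60108 : 0.39892
Convolve the two distributions (both contribute in 2-u steps):
  M: 0.2350×0.60108 = 0.141254
  M+2: 0.2350×0.39892 + 0.7650×0.60108 = 0.553572
  M+4: 0.7650×0.39892 = 0.305174
Scale to base peak (0.553572) = 100: 25.5 : 100.0 : 55.1

25.5 : 100.0 : 55.1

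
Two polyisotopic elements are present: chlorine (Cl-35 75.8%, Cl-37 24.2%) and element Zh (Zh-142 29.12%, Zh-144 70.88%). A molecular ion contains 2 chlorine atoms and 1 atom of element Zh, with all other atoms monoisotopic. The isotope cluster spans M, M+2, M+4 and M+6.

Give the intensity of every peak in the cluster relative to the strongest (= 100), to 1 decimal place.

Chlorine pattern (n=2): 0.574564 : 0.366872 : 0.058564
Element Zh pattern (n=1): 0.2912 : 0.7088
Convolve the two distributions (both contribute in 2-u steps):
  M: 0.574564×0.2912 = 0.167313
  M+2: 0.574564×0.7088 + 0.366872×0.2912 = 0.514084
  M+4: 0.366872×0.7088 + 0.058564×0.2912 = 0.277093
  M+6: 0.058564×0.7088 = 0.041510
Scale to base peak (0.514084) = 100: 32.5 : 100.0 : 53.9 : 8.1

32.5 : 100.0 : 53.9 : 8.1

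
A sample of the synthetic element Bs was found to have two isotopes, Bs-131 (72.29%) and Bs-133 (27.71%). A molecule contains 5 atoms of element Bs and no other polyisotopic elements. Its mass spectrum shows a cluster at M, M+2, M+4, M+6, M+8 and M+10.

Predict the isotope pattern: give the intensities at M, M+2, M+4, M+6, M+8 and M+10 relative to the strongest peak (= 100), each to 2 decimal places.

52.18 : 100.00 : 76.66 : 29.39 : 5.63 : 0.43

The 5 Bs atoms are independent, so intensities follow the terms of (0.7229 + 0.2771)^5.
P(M) = 0.7229^5 = 0.197420
P(M+2) = 5 × 0.7229^4 × 0.2771^1 = 0.378372
P(M+4) = 10 × 0.7229^3 × 0.2771^2 = 0.290073
P(M+6) = 10 × 0.7229^2 × 0.2771^3 = 0.111190
P(M+8) = 5 × 0.7229^1 × 0.2771^4 = 0.021311
P(M+10) = 0.2771^5 = 0.001634
The M+2 peak is largest (0.378372); scaling to 100 gives 52.18 : 100.00 : 76.66 : 29.39 : 5.63 : 0.43.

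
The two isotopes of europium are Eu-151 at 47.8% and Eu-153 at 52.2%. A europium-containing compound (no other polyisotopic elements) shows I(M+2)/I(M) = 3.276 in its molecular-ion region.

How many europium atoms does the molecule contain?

With n Eu atoms, P(M+2)/P(M) = C(n,1)·p^(n−1)q / p^n = n·q/p = n · 0.522/0.478.
n = 3.276 × 0.478/0.522 = 3.00 ≈ 3

3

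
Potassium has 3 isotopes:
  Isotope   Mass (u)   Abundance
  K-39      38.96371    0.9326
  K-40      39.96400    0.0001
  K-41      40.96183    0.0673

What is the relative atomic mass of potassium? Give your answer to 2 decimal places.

Ar = Σ fᵢ·mᵢ = 0.9326 × 38.96371 + 0.0001 × 39.96400 + 0.0673 × 40.96183
= 36.337556 + 0.003996 + 2.756731 = 39.098283 u

39.10 u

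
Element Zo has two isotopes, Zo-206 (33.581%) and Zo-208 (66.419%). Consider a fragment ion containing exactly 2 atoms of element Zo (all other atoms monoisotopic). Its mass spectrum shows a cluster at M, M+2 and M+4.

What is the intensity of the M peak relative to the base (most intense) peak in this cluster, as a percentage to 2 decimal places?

Binomial terms of (0.33581 + 0.66419)^2: M 0.1128, M+2 0.4461, M+4 0.4411 → M+2 is the base peak.
P(M+2) = C(2,1) × 0.33581^1 × 0.66419^1 = 2 × 0.33581 × 0.66419 = 0.446083 (base)
P(M) = C(2,0) × 0.33581^2 × 0.66419^0 = 1 × 0.11276836 × 1.0000 = 0.112768
Relative intensity = 0.112768 / 0.446083 × 100 = 25.28

25.28%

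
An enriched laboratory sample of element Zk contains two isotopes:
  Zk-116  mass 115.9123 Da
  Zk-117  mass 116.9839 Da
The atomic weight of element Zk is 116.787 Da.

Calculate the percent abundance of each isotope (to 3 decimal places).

Let x be the fractional abundance of Zk-116; then Zk-117 has abundance 1 − x.
115.9123·x + 116.9839·(1 − x) = 116.787
(115.9123 − 116.9839)·x = 116.787 − 116.9839
x = -0.1969 / -1.0716 = 0.18374 → 18.374% Zk-116, 81.626% Zk-117.

Zk-116: 18.374%, Zk-117: 81.626%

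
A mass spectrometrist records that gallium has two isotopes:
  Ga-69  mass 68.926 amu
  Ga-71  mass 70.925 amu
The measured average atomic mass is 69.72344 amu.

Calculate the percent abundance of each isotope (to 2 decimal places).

Ga-69: 60.11%, Ga-71: 39.89%

Let x be the fractional abundance of Ga-69; then Ga-71 has abundance 1 − x.
68.926·x + 70.925·(1 − x) = 69.72344
(68.926 − 70.925)·x = 69.72344 − 70.925
x = -1.20156 / -1.999 = 0.60108 → 60.11% Ga-69, 39.89% Ga-71.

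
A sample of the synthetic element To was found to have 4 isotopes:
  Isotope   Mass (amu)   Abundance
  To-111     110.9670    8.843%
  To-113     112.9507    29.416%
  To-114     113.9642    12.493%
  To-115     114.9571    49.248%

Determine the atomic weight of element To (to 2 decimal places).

113.89 amu

Average mass = Σ (abundance × isotope mass) = 0.08843 × 110.9670 + 0.29416 × 112.9507 + 0.12493 × 113.9642 + 0.49248 × 114.9571
= 9.81281 + 33.22558 + 14.23755 + 56.61407 = 113.89001 amu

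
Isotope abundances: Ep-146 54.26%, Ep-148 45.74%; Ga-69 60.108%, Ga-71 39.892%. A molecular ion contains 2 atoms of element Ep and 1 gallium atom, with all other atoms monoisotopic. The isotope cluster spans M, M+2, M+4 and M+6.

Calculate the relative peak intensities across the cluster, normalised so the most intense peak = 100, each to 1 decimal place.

42.6 : 100.0 : 77.9 : 20.1

Element Ep pattern (n=2): 0.29441476 : 0.49637048 : 0.20921476
Gallium pattern (n=1): 0.60108 : 0.39892
Convolve the two distributions (both contribute in 2-u steps):
  M: 0.29441476×0.60108 = 0.176967
  M+2: 0.29441476×0.39892 + 0.49637048×0.60108 = 0.415806
  M+4: 0.49637048×0.39892 + 0.20921476×0.60108 = 0.323767
  M+6: 0.20921476×0.39892 = 0.083460
Scale to base peak (0.415806) = 100: 42.6 : 100.0 : 77.9 : 20.1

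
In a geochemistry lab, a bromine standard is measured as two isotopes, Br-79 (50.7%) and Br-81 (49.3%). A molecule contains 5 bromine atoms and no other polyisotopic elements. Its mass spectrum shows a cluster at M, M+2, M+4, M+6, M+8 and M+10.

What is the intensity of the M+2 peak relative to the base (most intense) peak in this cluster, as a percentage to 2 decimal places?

51.42%

Binomial terms of (0.507 + 0.493)^5: M 0.0335, M+2 0.1629, M+4 0.3168, M+6 0.3080, M+8 0.1497, M+10 0.0291 → M+4 is the base peak.
P(M+4) = C(5,2) × 0.507^3 × 0.493^2 = 10 × 0.13032384 × 0.243049 = 0.316751 (base)
P(M+2) = C(5,1) × 0.507^4 × 0.493^1 = 5 × 0.06607419 × 0.4930 = 0.162873
Relative intensity = 0.162873 / 0.316751 × 100 = 51.42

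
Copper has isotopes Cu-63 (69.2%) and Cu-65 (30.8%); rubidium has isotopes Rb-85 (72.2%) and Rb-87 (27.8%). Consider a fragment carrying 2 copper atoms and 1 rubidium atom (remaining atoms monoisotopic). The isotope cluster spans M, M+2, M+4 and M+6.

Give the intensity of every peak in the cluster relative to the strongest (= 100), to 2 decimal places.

78.42 : 100.00 : 42.41 : 5.98

Copper pattern (n=2): 0.478864 : 0.426272 : 0.094864
Rubidium pattern (n=1): 0.7220 : 0.2780
Convolve the two distributions (both contribute in 2-u steps):
  M: 0.478864×0.7220 = 0.345740
  M+2: 0.478864×0.2780 + 0.426272×0.7220 = 0.440893
  M+4: 0.426272×0.2780 + 0.094864×0.7220 = 0.186995
  M+6: 0.094864×0.2780 = 0.026372
Scale to base peak (0.440893) = 100: 78.42 : 100.00 : 42.41 : 5.98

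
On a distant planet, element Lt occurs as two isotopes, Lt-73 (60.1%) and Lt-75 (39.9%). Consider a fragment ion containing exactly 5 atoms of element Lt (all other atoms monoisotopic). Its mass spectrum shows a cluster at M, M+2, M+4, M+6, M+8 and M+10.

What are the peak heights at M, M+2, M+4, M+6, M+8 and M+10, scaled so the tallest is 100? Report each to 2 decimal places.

Each Lt atom is independently Lt-73 (p = 0.601) or Lt-75 (q = 0.399); the cluster is the binomial expansion (p + q)^5.
P(M) = 0.601^5 = 0.078410
P(M+2) = 5 × 0.601^4 × 0.399^1 = 0.260280
P(M+4) = 10 × 0.601^3 × 0.399^2 = 0.345596
P(M+6) = 10 × 0.601^2 × 0.399^3 = 0.229439
P(M+8) = 5 × 0.601^1 × 0.399^4 = 0.076162
P(M+10) = 0.399^5 = 0.010113
The M+4 peak is largest (0.345596); scaling to 100 gives 22.69 : 75.31 : 100.00 : 66.39 : 22.04 : 2.93.

22.69 : 75.31 : 100.00 : 66.39 : 22.04 : 2.93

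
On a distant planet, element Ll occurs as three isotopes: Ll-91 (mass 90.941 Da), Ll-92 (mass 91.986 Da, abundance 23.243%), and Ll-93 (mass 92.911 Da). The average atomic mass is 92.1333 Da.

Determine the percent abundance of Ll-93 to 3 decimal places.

Let x and y be the fractions of Ll-91 and Ll-93. Then x + y = 1 − 0.23243 = 0.76757 and 90.941x + 92.911y = 92.1333 − 0.23243×91.986 = 70.75299402.
Substituting: 90.941x + 92.911(0.76757 − x) = 70.75299402
(90.941 − 92.911)x = -0.56270225  ⇒  x = 0.28564, y = 0.48193
Ll-91: 28.564%, Ll-93: 48.193%.

48.193%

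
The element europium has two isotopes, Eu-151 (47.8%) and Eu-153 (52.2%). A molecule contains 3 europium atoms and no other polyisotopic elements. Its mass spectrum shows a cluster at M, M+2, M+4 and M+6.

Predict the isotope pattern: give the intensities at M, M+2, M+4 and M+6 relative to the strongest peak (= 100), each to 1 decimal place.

28.0 : 91.6 : 100.0 : 36.4

Each Eu atom is independently Eu-151 (p = 0.478) or Eu-153 (q = 0.522); the cluster is the binomial expansion (p + q)^3.
P(M) = 0.478^3 = 0.109215
P(M+2) = 3 × 0.478^2 × 0.522^1 = 0.357806
P(M+4) = 3 × 0.478^1 × 0.522^2 = 0.390742
P(M+6) = 0.522^3 = 0.142237
The M+4 peak is largest (0.390742); scaling to 100 gives 28.0 : 91.6 : 100.0 : 36.4.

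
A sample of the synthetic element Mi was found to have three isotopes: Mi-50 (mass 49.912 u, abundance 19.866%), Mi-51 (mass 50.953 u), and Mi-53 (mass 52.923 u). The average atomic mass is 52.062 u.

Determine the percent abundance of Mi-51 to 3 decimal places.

Let x and y be the fractions of Mi-51 and Mi-53. Then x + y = 1 − 0.19866 = 0.80134 and 50.953x + 52.923y = 52.062 − 0.19866×49.912 = 42.14648208.
Substituting: 50.953x + 52.923(0.80134 − x) = 42.14648208
(50.953 − 52.923)x = -0.26283474  ⇒  x = 0.13342, y = 0.66792
Mi-51: 13.342%, Mi-53: 66.792%.

13.342%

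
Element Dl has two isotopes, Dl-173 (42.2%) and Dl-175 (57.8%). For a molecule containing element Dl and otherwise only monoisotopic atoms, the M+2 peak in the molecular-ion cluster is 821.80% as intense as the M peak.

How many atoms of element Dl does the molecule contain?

With n Dl atoms, P(M+2)/P(M) = C(n,1)·p^(n−1)q / p^n = n·q/p = n · 0.578/0.422.
n = 8.2180 × 0.422/0.578 = 6.00 ≈ 6

6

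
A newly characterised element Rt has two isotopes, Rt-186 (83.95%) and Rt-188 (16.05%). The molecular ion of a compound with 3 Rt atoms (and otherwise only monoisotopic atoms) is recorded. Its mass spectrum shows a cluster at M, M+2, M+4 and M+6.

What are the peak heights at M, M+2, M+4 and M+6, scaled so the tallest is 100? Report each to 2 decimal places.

Expanding (0.8395 + 0.1605)^3:
P(M) = 0.8395^3 = 0.591646
P(M+2) = 3 × 0.8395^2 × 0.1605^1 = 0.339342
P(M+4) = 3 × 0.8395^1 × 0.1605^2 = 0.064877
P(M+6) = 0.1605^3 = 0.004135
The M peak is largest (0.591646); scaling to 100 gives 100.00 : 57.36 : 10.97 : 0.70.

100.00 : 57.36 : 10.97 : 0.70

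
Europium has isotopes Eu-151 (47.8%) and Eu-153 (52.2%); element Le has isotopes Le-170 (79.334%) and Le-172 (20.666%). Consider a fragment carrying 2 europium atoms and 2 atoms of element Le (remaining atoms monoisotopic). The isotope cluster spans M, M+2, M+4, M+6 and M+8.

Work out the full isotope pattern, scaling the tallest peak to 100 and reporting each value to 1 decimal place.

Europium pattern (n=2): 0.228484 : 0.499032 : 0.272484
Element Le pattern (n=2): 0.62938836 : 0.32790329 : 0.04270836
Convolve the two distributions (both contribute in 2-u steps):
  M: 0.228484×0.62938836 = 0.143805
  M+2: 0.228484×0.32790329 + 0.499032×0.62938836 = 0.389006
  M+4: 0.228484×0.04270836 + 0.499032×0.32790329 + 0.272484×0.62938836 = 0.344891
  M+6: 0.499032×0.04270836 + 0.272484×0.32790329 = 0.110661
  M+8: 0.272484×0.04270836 = 0.011637
Scale to base peak (0.389006) = 100: 37.0 : 100.0 : 88.7 : 28.4 : 3.0

37.0 : 100.0 : 88.7 : 28.4 : 3.0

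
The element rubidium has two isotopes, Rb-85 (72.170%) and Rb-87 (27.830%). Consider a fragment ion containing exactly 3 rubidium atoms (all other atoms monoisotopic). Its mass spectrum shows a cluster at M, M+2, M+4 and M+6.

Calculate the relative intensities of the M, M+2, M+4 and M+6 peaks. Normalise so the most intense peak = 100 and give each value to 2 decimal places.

Expanding (0.72170 + 0.27830)^3:
P(M) = 0.72170^3 = 0.375898
P(M+2) = 3 × 0.72170^2 × 0.27830^1 = 0.434858
P(M+4) = 3 × 0.72170^1 × 0.27830^2 = 0.167689
P(M+6) = 0.27830^3 = 0.021555
The M+2 peak is largest (0.434858); scaling to 100 gives 86.44 : 100.00 : 38.56 : 4.96.

86.44 : 100.00 : 38.56 : 4.96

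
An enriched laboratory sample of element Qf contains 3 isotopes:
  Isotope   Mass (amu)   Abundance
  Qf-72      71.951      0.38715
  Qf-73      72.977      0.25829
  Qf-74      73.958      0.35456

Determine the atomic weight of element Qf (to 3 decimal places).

Average mass = Σ (abundance × isotope mass) = 0.38715 × 71.951 + 0.25829 × 72.977 + 0.35456 × 73.958
= 27.8558 + 18.8492 + 26.2225 = 72.9275 amu

72.928 amu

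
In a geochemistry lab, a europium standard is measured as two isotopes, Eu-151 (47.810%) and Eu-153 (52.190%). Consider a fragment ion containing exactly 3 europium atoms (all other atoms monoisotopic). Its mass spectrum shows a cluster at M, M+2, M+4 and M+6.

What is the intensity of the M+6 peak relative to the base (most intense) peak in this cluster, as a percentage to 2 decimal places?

36.39%

Term probabilities: M 0.1093, M+2 0.3579, M+4 0.3907, M+6 0.1422. Base peak = M+4.
P(M+4) = C(3,2) × 0.47810^1 × 0.52190^2 = 3 × 0.4781 × 0.27237961 = 0.390674 (base)
P(M+6) = C(3,3) × 0.47810^0 × 0.52190^3 = 1 × 1.0000 × 0.14215492 = 0.142155
Relative intensity = 0.142155 / 0.390674 × 100 = 36.39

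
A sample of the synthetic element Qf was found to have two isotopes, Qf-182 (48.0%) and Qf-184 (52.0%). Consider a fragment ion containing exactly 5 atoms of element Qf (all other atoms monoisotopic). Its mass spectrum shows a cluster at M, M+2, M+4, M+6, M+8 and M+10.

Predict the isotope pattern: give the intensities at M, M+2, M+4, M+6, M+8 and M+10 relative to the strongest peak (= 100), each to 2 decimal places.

7.87 : 42.60 : 92.31 : 100.00 : 54.17 : 11.74

Expanding (0.480 + 0.520)^5:
P(M) = 0.480^5 = 0.025480
P(M+2) = 5 × 0.480^4 × 0.520^1 = 0.138019
P(M+4) = 10 × 0.480^3 × 0.520^2 = 0.299041
P(M+6) = 10 × 0.480^2 × 0.520^3 = 0.323961
P(M+8) = 5 × 0.480^1 × 0.520^4 = 0.175479
P(M+10) = 0.520^5 = 0.038020
The M+6 peak is largest (0.323961); scaling to 100 gives 7.87 : 42.60 : 92.31 : 100.00 : 54.17 : 11.74.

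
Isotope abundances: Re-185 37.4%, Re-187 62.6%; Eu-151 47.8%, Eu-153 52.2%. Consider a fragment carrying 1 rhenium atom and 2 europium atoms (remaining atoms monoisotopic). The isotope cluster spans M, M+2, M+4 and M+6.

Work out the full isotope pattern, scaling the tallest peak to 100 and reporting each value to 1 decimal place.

20.6 : 79.6 : 100.0 : 41.2

Rhenium pattern (n=1): 0.3740 : 0.6260
Europium pattern (n=2): 0.228484 : 0.499032 : 0.272484
Convolve the two distributions (both contribute in 2-u steps):
  M: 0.3740×0.228484 = 0.085453
  M+2: 0.3740×0.499032 + 0.6260×0.228484 = 0.329669
  M+4: 0.3740×0.272484 + 0.6260×0.499032 = 0.414303
  M+6: 0.6260×0.272484 = 0.170575
Scale to base peak (0.414303) = 100: 20.6 : 79.6 : 100.0 : 41.2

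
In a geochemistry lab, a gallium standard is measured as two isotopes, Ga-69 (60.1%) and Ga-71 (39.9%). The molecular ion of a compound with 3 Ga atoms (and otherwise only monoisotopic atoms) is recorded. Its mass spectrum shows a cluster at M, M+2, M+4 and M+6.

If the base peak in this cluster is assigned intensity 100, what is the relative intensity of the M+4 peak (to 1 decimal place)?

66.4

Binomial terms of (0.601 + 0.399)^3: M 0.2171, M+2 0.4324, M+4 0.2870, M+6 0.0635 → M+2 is the base peak.
P(M+2) = C(3,1) × 0.601^2 × 0.399^1 = 3 × 0.361201 × 0.3990 = 0.432358 (base)
P(M+4) = C(3,2) × 0.601^1 × 0.399^2 = 3 × 0.6010 × 0.159201 = 0.287039
Relative intensity = 0.287039 / 0.432358 × 100 = 66.4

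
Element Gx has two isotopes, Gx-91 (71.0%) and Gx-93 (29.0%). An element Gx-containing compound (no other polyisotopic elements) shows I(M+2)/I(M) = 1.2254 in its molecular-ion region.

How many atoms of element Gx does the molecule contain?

3

For n independent Gx atoms, I(M+2)/I(M) = n · (abundance Gx-93) / (abundance Gx-91) = n · 0.290/0.710.
n = 1.2254 × 0.710/0.290 = 3.00 ≈ 3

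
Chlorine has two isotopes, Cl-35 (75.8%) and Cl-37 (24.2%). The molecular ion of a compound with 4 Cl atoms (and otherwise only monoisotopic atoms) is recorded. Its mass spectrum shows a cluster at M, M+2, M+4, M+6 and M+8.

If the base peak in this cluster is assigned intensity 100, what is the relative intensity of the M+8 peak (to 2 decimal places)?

0.81

(0.758 + 0.242)^4 gives M 0.3301, M+2 0.4216, M+4 0.2019, M+6 0.0430, M+8 0.0034; the largest is M+2.
P(M+2) = C(4,1) × 0.758^3 × 0.242^1 = 4 × 0.43551951 × 0.2420 = 0.421583 (base)
P(M+8) = C(4,4) × 0.758^0 × 0.242^4 = 1 × 1.0000 × 0.00342974 = 0.003430
Relative intensity = 0.003430 / 0.421583 × 100 = 0.81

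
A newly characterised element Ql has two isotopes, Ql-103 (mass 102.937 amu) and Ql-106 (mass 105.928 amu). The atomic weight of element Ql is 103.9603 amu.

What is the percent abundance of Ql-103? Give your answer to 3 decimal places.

Let x be the fractional abundance of Ql-103; then Ql-106 has abundance 1 − x.
102.937·x + 105.928·(1 − x) = 103.9603
(102.937 − 105.928)·x = 103.9603 − 105.928
x = -1.9677 / -2.991 = 0.65787 → 65.787% Ql-103, 34.213% Ql-106.

65.787%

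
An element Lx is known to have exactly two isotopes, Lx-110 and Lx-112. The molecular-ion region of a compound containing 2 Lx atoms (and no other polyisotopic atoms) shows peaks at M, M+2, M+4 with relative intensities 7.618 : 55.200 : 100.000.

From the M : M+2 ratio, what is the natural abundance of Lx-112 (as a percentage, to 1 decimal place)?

78.4%

Write p for the Lx-110 fraction. I(M+2)/I(M) = [C(2,1)·p^1·(1−p)] / p^2 = 2·(1−p)/p = 55.200/7.618 = 7.2460
(1−p)/p = 7.2460/2 = 3.6230  ⇒  p = 1/(1 + 3.6230) = 0.2163
Lx-110: 21.6%, Lx-112: 78.4%.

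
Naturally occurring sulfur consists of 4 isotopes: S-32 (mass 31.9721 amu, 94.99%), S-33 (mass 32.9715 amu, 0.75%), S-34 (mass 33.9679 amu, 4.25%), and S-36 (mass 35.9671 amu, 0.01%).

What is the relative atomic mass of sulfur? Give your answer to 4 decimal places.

32.0648 amu

Ar = Σ fᵢ·mᵢ = 0.9499 × 31.9721 + 0.0075 × 32.9715 + 0.0425 × 33.9679 + 0.0001 × 35.9671
= 30.37030 + 0.24729 + 1.44364 + 0.00360 = 32.06483 amu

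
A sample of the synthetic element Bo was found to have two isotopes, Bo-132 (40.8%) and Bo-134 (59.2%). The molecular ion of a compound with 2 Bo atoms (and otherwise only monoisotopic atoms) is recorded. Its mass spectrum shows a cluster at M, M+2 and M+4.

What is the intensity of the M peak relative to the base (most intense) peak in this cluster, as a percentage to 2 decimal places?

34.46%

(0.408 + 0.592)^2 gives M 0.1665, M+2 0.4831, M+4 0.3505; the largest is M+2.
P(M+2) = C(2,1) × 0.408^1 × 0.592^1 = 2 × 0.4080 × 0.5920 = 0.483072 (base)
P(M) = C(2,0) × 0.408^2 × 0.592^0 = 1 × 0.166464 × 1.0000 = 0.166464
Relative intensity = 0.166464 / 0.483072 × 100 = 34.46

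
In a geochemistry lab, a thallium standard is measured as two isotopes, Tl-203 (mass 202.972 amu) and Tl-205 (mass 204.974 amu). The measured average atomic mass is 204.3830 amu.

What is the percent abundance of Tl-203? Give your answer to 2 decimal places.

Let x be the fractional abundance of Tl-203; then Tl-205 has abundance 1 − x.
202.972·x + 204.974·(1 − x) = 204.3830
(202.972 − 204.974)·x = 204.3830 − 204.974
x = -0.5910 / -2.002 = 0.29520 → 29.52% Tl-203, 70.48% Tl-205.

29.52%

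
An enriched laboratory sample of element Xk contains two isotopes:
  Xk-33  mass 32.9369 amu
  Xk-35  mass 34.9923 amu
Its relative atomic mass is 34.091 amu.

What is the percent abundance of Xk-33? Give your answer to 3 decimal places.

Let x be the fractional abundance of Xk-33; then Xk-35 has abundance 1 − x.
32.9369·x + 34.9923·(1 − x) = 34.091
(32.9369 − 34.9923)·x = 34.091 − 34.9923
x = -0.9013 / -2.0554 = 0.43850 → 43.850% Xk-33, 56.150% Xk-35.

43.850%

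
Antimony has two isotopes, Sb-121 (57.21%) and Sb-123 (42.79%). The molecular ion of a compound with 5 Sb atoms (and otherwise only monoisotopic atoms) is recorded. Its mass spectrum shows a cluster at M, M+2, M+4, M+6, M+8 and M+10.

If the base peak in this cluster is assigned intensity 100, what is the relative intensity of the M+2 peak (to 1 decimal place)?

66.8

Term probabilities: M 0.0613, M+2 0.2292, M+4 0.3428, M+6 0.2564, M+8 0.0959, M+10 0.0143. Base peak = M+4.
P(M+4) = C(5,2) × 0.5721^3 × 0.4279^2 = 10 × 0.18724742 × 0.18309841 = 0.342847 (base)
P(M+2) = C(5,1) × 0.5721^4 × 0.4279^1 = 5 × 0.10712425 × 0.4279 = 0.229192
Relative intensity = 0.229192 / 0.342847 × 100 = 66.8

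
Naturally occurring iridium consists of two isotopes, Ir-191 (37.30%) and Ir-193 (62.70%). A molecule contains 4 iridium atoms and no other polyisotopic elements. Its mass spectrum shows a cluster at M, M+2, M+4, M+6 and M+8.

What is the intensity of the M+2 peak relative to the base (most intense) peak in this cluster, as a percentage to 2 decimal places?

35.39%

Binomial terms of (0.3730 + 0.6270)^4: M 0.0194, M+2 0.1302, M+4 0.3282, M+6 0.3678, M+8 0.1546 → M+6 is the base peak.
P(M+6) = C(4,3) × 0.3730^1 × 0.6270^3 = 4 × 0.3730 × 0.24649188 = 0.367766 (base)
P(M+2) = C(4,1) × 0.3730^3 × 0.6270^1 = 4 × 0.05189512 × 0.6270 = 0.130153
Relative intensity = 0.130153 / 0.367766 × 100 = 35.39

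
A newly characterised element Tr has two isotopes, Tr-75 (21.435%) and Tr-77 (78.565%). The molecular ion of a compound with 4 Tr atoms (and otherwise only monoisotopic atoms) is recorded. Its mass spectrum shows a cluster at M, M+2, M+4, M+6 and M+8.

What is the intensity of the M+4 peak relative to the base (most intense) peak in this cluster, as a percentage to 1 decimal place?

40.9%

Binomial terms of (0.21435 + 0.78565)^4: M 0.0021, M+2 0.0309, M+4 0.1702, M+6 0.4158, M+8 0.3810 → M+6 is the base peak.
P(M+6) = C(4,3) × 0.21435^1 × 0.78565^3 = 4 × 0.21435 × 0.48493926 = 0.415787 (base)
P(M+4) = C(4,2) × 0.21435^2 × 0.78565^2 = 6 × 0.04594592 × 0.61724592 = 0.170160
Relative intensity = 0.170160 / 0.415787 × 100 = 40.9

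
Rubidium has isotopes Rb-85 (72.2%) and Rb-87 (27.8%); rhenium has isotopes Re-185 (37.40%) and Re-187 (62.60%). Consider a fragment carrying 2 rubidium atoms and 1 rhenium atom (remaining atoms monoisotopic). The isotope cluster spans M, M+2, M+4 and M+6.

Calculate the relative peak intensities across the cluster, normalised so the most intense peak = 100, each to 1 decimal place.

Rubidium pattern (n=2): 0.521284 : 0.401432 : 0.077284
Rhenium pattern (n=1): 0.3740 : 0.6260
Convolve the two distributions (both contribute in 2-u steps):
  M: 0.521284×0.3740 = 0.194960
  M+2: 0.521284×0.6260 + 0.401432×0.3740 = 0.476459
  M+4: 0.401432×0.6260 + 0.077284×0.3740 = 0.280201
  M+6: 0.077284×0.6260 = 0.048380
Scale to base peak (0.476459) = 100: 40.9 : 100.0 : 58.8 : 10.2

40.9 : 100.0 : 58.8 : 10.2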